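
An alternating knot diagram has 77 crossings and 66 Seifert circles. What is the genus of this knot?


For alternating knots, g = (c - s + 1)/2.
= (77 - 66 + 1)/2
= 12/2 = 6

6


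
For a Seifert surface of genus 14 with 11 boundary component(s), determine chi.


chi = 2 - 2g - b
= 2 - 2*14 - 11
= 2 - 28 - 11 = -37

-37


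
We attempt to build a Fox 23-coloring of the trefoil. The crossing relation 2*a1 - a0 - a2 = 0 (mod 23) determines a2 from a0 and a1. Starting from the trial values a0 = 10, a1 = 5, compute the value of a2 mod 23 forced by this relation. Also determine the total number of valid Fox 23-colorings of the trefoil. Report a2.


Step 1: Apply the given crossing relation 2*a1 - a0 - a2 = 0 (mod 23).
  a2 = 2*a1 - a0 mod 23
  a2 = 2*5 - 10 mod 23
  a2 = 10 - 10 mod 23
  a2 = 0 mod 23 = 0
Step 2: The trefoil has determinant 3.
  Number of Fox p-colorings (p prime) is p^2 if p = 3, else p.
  Since 23 does not divide 3, only trivial (constant) colorings exist.
  (So the trial a0 = 10, a1 = 5 with a0 != a1 does NOT extend to a valid coloring of the whole trefoil: the other two crossing relations require 3*(a1 - a0) = 0 (mod 23), which fails.)
  Total colorings = 23
Step 3: a2 = 0, total Fox 23-colorings = 23

0


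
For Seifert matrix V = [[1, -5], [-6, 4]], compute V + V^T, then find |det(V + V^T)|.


Step 1: Form V + V^T where V = [[1, -5], [-6, 4]]
  V^T = [[1, -6], [-5, 4]]
  V + V^T = [[2, -11], [-11, 8]]
Step 2: det(V + V^T) = 2*8 - (-11)*(-11)
  = 16 - 121 = -105
Step 3: Knot determinant = |det(V + V^T)| = |-105| = 105

105


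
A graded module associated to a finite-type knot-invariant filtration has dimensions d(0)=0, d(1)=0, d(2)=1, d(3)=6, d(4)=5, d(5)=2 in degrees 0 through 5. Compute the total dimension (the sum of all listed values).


Total dimension = d(0) + d(1) + ... + d(5)
= 0 + 0 + 1 + 6 + 5 + 2
= 14

14


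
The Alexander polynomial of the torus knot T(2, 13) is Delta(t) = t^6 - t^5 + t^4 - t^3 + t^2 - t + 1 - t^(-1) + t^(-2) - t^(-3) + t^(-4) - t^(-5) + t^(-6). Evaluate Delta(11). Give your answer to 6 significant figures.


Substituting t = 11 into Delta(t) = t^6 - t^5 + t^4 - t^3 + t^2 - t + 1 - t^(-1) + t^(-2) - t^(-3) + t^(-4) - t^(-5) + t^(-6):
Term values: (1771561) + (-161051) + (14641) + (-1331) + (121) + (-11) + (1) + (-0.0909091) + (0.00826446) + (-0.000751315) + (6.83013e-05) + (-6.20921e-06) + (5.64474e-07)
Sum = 1623930.917
Rounded to 6 significant figures: 1.62393e+06

1.62393e+06


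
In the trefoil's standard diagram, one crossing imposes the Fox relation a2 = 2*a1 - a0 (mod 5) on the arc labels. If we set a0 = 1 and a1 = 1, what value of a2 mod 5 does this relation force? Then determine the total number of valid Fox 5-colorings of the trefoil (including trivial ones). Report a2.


Step 1: Apply the given crossing relation 2*a1 - a0 - a2 = 0 (mod 5).
  a2 = 2*a1 - a0 mod 5
  a2 = 2*1 - 1 mod 5
  a2 = 2 - 1 mod 5
  a2 = 1 mod 5 = 1
Step 2: The trefoil has determinant 3.
  Number of Fox p-colorings (p prime) is p^2 if p = 3, else p.
  Since 5 does not divide 3, only trivial (constant) colorings exist.
  (Here a0 = a1 = a2 = 1, the constant coloring, which is valid.)
  Total colorings = 5
Step 3: a2 = 1, total Fox 5-colorings = 5

1


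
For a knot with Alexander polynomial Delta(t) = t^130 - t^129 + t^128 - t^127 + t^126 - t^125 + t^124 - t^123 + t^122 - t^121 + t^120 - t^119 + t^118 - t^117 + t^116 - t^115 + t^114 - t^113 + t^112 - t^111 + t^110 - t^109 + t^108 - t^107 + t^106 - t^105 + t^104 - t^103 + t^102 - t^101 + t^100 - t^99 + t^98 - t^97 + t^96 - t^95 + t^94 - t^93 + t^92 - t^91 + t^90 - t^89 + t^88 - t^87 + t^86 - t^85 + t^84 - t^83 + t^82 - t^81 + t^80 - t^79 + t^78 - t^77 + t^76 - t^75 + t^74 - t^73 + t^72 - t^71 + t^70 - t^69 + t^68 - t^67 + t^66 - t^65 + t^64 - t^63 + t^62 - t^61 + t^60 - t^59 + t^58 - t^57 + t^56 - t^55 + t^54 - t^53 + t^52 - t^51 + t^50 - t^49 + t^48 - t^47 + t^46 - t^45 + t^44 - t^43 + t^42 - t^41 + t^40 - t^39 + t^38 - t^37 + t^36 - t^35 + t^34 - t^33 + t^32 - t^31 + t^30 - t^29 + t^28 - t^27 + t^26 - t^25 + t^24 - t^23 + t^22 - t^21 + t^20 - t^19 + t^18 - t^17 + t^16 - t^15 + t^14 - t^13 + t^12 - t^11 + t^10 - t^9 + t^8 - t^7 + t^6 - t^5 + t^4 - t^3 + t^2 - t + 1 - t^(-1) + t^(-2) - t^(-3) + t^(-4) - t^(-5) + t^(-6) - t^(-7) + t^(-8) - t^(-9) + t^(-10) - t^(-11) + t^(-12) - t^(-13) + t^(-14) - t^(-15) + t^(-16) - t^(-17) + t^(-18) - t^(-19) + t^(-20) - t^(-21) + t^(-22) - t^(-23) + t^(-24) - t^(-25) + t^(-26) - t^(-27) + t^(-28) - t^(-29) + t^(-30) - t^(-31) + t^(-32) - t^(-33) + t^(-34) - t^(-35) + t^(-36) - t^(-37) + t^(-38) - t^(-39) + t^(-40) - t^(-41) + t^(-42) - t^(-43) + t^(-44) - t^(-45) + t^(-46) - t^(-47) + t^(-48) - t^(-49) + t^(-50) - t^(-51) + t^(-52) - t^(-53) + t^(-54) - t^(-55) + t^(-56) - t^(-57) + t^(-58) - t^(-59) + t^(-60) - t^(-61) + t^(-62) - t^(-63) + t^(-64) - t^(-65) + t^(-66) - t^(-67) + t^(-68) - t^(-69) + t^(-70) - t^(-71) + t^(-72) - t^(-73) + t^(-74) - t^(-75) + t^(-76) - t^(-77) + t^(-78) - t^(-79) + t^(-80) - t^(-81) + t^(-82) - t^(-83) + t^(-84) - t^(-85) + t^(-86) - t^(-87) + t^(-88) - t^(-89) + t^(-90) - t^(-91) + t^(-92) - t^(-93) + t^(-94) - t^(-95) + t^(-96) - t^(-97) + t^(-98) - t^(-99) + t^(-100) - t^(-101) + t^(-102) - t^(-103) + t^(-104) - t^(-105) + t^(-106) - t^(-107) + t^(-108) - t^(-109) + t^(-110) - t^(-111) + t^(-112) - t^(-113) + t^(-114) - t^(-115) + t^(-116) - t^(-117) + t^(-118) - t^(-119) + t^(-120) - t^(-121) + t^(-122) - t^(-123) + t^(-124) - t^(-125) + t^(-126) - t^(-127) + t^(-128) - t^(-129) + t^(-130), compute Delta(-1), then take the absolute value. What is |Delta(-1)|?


Step 1: The polynomial has 261 terms with alternating signs, exponents from 130 down to -130.
Step 2: Substitute t = -1. The i-th term has coefficient (-1)^i and exponent (m-i),
  so its value is (-1)^i * (-1)^(m-i) = (-1)^m = 1 for every i.
Step 3: All 261 terms equal 1, so Delta(-1) = 261 * (1) = 261
Step 4: |Delta(-1)| = 261

261


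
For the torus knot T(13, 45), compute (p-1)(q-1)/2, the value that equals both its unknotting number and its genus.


For a torus knot T(p,q), both the unknotting number and genus equal (p-1)(q-1)/2.
= (13-1)(45-1)/2
= 12*44/2
= 528/2 = 264

264


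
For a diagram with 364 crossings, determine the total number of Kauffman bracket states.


Each crossing contributes 2 choices (A-smoothing or B-smoothing).
Total states = 2^364 = 37576681324381331646231689548629392438010920782533117931316655544515344401833735095419183974156299248510959616

37576681324381331646231689548629392438010920782533117931316655544515344401833735095419183974156299248510959616


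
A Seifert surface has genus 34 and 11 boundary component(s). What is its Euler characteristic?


chi = 2 - 2g - b
= 2 - 2*34 - 11
= 2 - 68 - 11 = -77

-77


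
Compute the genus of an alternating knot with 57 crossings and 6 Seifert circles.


For alternating knots, g = (c - s + 1)/2.
= (57 - 6 + 1)/2
= 52/2 = 26

26


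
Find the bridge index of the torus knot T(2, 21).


The bridge number of T(p,q) is min(p,q).
min(2, 21) = 2

2


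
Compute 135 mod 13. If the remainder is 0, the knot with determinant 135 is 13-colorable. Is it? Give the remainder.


Step 1: A knot is p-colorable if and only if p divides its determinant.
Step 2: Compute 135 mod 13.
135 = 10 * 13 + 5
Step 3: 135 mod 13 = 5
Step 4: The knot is 13-colorable: no

5


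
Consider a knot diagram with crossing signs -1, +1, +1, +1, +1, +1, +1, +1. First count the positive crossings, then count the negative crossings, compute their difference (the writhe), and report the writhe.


Step 1: Count positive crossings (+1).
Positive crossings: 7
Step 2: Count negative crossings (-1).
Negative crossings: 1
Step 3: Writhe = (positive) - (negative)
w = 7 - 1 = 6
Step 4: |w| = 6, and w is positive

6


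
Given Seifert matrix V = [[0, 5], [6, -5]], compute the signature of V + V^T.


Step 1: V + V^T = [[0, 11], [11, -10]]
Step 2: trace = -10, det = -121
Step 3: Discriminant = (-10)^2 - 4*(-121) = 584
Step 4: Eigenvalues: 7.08305, -17.083
Step 5: Signature = (# positive eigenvalues) - (# negative eigenvalues) = 0

0


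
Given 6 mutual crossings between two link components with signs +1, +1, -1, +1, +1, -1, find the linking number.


Step 1: Count positive crossings: 4
Step 2: Count negative crossings: 2
Step 3: Sum of signs = 4 - 2 = 2
Step 4: Linking number = sum/2 = 2/2 = 1

1


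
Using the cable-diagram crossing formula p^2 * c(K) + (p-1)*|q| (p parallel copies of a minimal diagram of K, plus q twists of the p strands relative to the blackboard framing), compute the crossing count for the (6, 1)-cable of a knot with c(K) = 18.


Step 1: Each of the c(K) crossings of the companion diagram becomes p*p = p^2 crossings among the p parallel strands, and each of the |q| twists s_1 s_2 ... s_(p-1) adds (p-1) crossings.
  Crossings = p^2 * c(K) + (p-1)*|q|
Step 2: = 6^2 * 18 + (6-1)*1
Step 3: = 36*18 + 5*1
Step 4: = 648 + 5 = 653

653


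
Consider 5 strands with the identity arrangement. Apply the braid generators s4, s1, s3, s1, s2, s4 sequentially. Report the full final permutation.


Starting with identity [1, 2, 3, 4, 5].
Apply generators in sequence:
  After s4: [1, 2, 3, 5, 4]
  After s1: [2, 1, 3, 5, 4]
  After s3: [2, 1, 5, 3, 4]
  After s1: [1, 2, 5, 3, 4]
  After s2: [1, 5, 2, 3, 4]
  After s4: [1, 5, 2, 4, 3]
Final permutation: [1, 5, 2, 4, 3]

[1, 5, 2, 4, 3]


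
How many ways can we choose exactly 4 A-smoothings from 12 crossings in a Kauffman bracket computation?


We choose which 4 of 12 crossings get A-smoothings.
C(12, 4) = 12! / (4! * 8!)
= 495

495


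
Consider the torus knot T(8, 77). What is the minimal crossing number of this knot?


For a torus knot T(p, q) with gcd(p,q)=1,
the crossing number is min(p*(q-1), q*(p-1)).
p*(q-1) = 8*76 = 608
q*(p-1) = 77*7 = 539
min(608, 539) = 539

539


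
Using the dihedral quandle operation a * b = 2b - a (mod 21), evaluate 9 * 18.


9 * 18 = 2*18 - 9 mod 21
= 36 - 9 mod 21
= 27 mod 21 = 6

6


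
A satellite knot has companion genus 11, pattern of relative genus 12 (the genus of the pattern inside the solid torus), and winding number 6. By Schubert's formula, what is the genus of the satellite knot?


Schubert: g(satellite) = g_rel(pattern) + |winding| * g(companion),
where g_rel(pattern) is the genus of the pattern relative to the solid torus.
= 12 + 6 * 11
= 12 + 66 = 78

78


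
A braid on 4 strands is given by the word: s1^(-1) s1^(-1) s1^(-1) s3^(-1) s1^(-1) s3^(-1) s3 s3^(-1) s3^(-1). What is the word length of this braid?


The word length counts the number of generators (including inverses).
Listing each generator: s1^(-1), s1^(-1), s1^(-1), s3^(-1), s1^(-1), s3^(-1), s3, s3^(-1), s3^(-1)
There are 9 generators in this braid word.

9


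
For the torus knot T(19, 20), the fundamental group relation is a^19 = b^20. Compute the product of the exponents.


The relation is a^19 = b^20.
Product of exponents = 19 * 20
= 380

380


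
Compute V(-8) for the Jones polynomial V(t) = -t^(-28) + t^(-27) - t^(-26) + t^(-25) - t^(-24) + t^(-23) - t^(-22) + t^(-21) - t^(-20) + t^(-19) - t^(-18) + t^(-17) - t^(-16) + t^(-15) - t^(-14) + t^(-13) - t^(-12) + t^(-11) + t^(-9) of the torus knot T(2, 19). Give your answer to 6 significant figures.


Substituting t = -8 into V(t) = -t^(-28) + t^(-27) - t^(-26) + t^(-25) - t^(-24) + t^(-23) - t^(-22) + t^(-21) - t^(-20) + t^(-19) - t^(-18) + t^(-17) - t^(-16) + t^(-15) - t^(-14) + t^(-13) - t^(-12) + t^(-11) + t^(-9):
  (-)t^(-28) = -5.16988e-26
  (+)t^(-27) = -4.1359e-25
  (-)t^(-26) = -3.30872e-24
  (+)t^(-25) = -2.64698e-23
  (-)t^(-24) = -2.11758e-22
  (+)t^(-23) = -1.69407e-21
  (-)t^(-22) = -1.35525e-20
  (+)t^(-21) = -1.0842e-19
  (-)t^(-20) = -8.67362e-19
  (+)t^(-19) = -6.93889e-18
  (-)t^(-18) = -5.55112e-17
  (+)t^(-17) = -4.44089e-16
  (-)t^(-16) = -3.55271e-15
  (+)t^(-15) = -2.84217e-14
  (-)t^(-14) = -2.27374e-13
  (+)t^(-13) = -1.81899e-12
  (-)t^(-12) = -1.45519e-11
  (+)t^(-11) = -1.16415e-10
  (+)t^(-9) = -7.45058e-09
Sum = (-5.16988e-26) + (-4.1359e-25) + (-3.30872e-24) + (-2.64698e-23) + (-2.11758e-22) + (-1.69407e-21) + (-1.35525e-20) + (-1.0842e-19) + (-8.67362e-19) + (-6.93889e-18) + (-5.55112e-17) + (-4.44089e-16) + (-3.55271e-15) + (-2.84217e-14) + (-2.27374e-13) + (-1.81899e-12) + (-1.45519e-11) + (-1.16415e-10) + (-7.45058e-09)
= -7.583626679e-09
Rounded to 6 significant figures: -7.58363e-09

-7.58363e-09


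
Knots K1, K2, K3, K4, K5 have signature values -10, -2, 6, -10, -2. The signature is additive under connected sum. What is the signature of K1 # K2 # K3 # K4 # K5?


The signature is additive under connected sum.
signature(K1 # K2 # K3 # K4 # K5) = (-10) + (-2) + (6) + (-10) + (-2)
= -18

-18


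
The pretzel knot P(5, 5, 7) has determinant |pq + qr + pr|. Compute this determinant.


Step 1: Compute pq + qr + pr.
pq = 5*5 = 25
qr = 5*7 = 35
pr = 5*7 = 35
pq + qr + pr = 25 + 35 + 35 = 95
Step 2: Take absolute value.
det(P(5,5,7)) = |95| = 95

95


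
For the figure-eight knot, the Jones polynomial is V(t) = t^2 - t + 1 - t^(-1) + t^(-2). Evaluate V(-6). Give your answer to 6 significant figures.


Substituting t = -6 into V(t) = t^2 - t + 1 - t^(-1) + t^(-2):
  (+)t^(2) = 36
  (-)t^(1) = 6
  (+)t^(0) = 1
  (-)t^(-1) = 0.166667
  (+)t^(-2) = 0.0277778
Sum = (36) + (6) + (1) + (0.166667) + (0.0277778)
= 43.19444444
Rounded to 6 significant figures: 43.1944

43.1944


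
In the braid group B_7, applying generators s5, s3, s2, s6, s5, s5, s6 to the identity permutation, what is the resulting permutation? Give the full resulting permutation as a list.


Starting with identity [1, 2, 3, 4, 5, 6, 7].
Apply generators in sequence:
  After s5: [1, 2, 3, 4, 6, 5, 7]
  After s3: [1, 2, 4, 3, 6, 5, 7]
  After s2: [1, 4, 2, 3, 6, 5, 7]
  After s6: [1, 4, 2, 3, 6, 7, 5]
  After s5: [1, 4, 2, 3, 7, 6, 5]
  After s5: [1, 4, 2, 3, 6, 7, 5]
  After s6: [1, 4, 2, 3, 6, 5, 7]
Final permutation: [1, 4, 2, 3, 6, 5, 7]

[1, 4, 2, 3, 6, 5, 7]


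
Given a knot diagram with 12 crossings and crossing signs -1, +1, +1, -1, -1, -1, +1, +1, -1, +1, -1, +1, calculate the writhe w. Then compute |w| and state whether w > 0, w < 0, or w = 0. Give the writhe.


Step 1: Count positive crossings (+1).
Positive crossings: 6
Step 2: Count negative crossings (-1).
Negative crossings: 6
Step 3: Writhe = (positive) - (negative)
w = 6 - 6 = 0
Step 4: |w| = 0, and w is zero

0


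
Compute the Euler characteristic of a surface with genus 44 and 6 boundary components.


chi = 2 - 2g - b
= 2 - 2*44 - 6
= 2 - 88 - 6 = -92

-92


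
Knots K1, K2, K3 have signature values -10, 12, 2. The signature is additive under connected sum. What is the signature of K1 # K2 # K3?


The signature is additive under connected sum.
signature(K1 # K2 # K3) = (-10) + (12) + (2)
= 4

4


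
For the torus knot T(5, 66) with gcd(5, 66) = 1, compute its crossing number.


For a torus knot T(p, q) with gcd(p,q)=1,
the crossing number is min(p*(q-1), q*(p-1)).
p*(q-1) = 5*65 = 325
q*(p-1) = 66*4 = 264
min(325, 264) = 264

264


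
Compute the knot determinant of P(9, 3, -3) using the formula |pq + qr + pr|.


Step 1: Compute pq + qr + pr.
pq = 9*3 = 27
qr = 3*(-3) = -9
pr = 9*(-3) = -27
pq + qr + pr = 27 + (-9) + (-27) = -9
Step 2: Take absolute value.
det(P(9,3,-3)) = |-9| = 9

9


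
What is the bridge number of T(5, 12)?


The bridge number of T(p,q) is min(p,q).
min(5, 12) = 5

5


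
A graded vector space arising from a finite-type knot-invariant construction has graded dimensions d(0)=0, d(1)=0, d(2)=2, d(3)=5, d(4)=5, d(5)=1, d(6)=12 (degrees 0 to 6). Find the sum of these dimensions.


Total dimension = d(0) + d(1) + ... + d(6)
= 0 + 0 + 2 + 5 + 5 + 1 + 12
= 25

25


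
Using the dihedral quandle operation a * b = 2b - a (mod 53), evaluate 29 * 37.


29 * 37 = 2*37 - 29 mod 53
= 74 - 29 mod 53
= 45 mod 53 = 45

45


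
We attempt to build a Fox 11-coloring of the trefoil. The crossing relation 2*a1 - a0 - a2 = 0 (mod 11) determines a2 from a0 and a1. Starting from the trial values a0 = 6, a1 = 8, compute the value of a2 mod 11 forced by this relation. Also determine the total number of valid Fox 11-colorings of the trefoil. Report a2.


Step 1: Apply the given crossing relation 2*a1 - a0 - a2 = 0 (mod 11).
  a2 = 2*a1 - a0 mod 11
  a2 = 2*8 - 6 mod 11
  a2 = 16 - 6 mod 11
  a2 = 10 mod 11 = 10
Step 2: The trefoil has determinant 3.
  Number of Fox p-colorings (p prime) is p^2 if p = 3, else p.
  Since 11 does not divide 3, only trivial (constant) colorings exist.
  (So the trial a0 = 6, a1 = 8 with a0 != a1 does NOT extend to a valid coloring of the whole trefoil: the other two crossing relations require 3*(a1 - a0) = 0 (mod 11), which fails.)
  Total colorings = 11
Step 3: a2 = 10, total Fox 11-colorings = 11

10


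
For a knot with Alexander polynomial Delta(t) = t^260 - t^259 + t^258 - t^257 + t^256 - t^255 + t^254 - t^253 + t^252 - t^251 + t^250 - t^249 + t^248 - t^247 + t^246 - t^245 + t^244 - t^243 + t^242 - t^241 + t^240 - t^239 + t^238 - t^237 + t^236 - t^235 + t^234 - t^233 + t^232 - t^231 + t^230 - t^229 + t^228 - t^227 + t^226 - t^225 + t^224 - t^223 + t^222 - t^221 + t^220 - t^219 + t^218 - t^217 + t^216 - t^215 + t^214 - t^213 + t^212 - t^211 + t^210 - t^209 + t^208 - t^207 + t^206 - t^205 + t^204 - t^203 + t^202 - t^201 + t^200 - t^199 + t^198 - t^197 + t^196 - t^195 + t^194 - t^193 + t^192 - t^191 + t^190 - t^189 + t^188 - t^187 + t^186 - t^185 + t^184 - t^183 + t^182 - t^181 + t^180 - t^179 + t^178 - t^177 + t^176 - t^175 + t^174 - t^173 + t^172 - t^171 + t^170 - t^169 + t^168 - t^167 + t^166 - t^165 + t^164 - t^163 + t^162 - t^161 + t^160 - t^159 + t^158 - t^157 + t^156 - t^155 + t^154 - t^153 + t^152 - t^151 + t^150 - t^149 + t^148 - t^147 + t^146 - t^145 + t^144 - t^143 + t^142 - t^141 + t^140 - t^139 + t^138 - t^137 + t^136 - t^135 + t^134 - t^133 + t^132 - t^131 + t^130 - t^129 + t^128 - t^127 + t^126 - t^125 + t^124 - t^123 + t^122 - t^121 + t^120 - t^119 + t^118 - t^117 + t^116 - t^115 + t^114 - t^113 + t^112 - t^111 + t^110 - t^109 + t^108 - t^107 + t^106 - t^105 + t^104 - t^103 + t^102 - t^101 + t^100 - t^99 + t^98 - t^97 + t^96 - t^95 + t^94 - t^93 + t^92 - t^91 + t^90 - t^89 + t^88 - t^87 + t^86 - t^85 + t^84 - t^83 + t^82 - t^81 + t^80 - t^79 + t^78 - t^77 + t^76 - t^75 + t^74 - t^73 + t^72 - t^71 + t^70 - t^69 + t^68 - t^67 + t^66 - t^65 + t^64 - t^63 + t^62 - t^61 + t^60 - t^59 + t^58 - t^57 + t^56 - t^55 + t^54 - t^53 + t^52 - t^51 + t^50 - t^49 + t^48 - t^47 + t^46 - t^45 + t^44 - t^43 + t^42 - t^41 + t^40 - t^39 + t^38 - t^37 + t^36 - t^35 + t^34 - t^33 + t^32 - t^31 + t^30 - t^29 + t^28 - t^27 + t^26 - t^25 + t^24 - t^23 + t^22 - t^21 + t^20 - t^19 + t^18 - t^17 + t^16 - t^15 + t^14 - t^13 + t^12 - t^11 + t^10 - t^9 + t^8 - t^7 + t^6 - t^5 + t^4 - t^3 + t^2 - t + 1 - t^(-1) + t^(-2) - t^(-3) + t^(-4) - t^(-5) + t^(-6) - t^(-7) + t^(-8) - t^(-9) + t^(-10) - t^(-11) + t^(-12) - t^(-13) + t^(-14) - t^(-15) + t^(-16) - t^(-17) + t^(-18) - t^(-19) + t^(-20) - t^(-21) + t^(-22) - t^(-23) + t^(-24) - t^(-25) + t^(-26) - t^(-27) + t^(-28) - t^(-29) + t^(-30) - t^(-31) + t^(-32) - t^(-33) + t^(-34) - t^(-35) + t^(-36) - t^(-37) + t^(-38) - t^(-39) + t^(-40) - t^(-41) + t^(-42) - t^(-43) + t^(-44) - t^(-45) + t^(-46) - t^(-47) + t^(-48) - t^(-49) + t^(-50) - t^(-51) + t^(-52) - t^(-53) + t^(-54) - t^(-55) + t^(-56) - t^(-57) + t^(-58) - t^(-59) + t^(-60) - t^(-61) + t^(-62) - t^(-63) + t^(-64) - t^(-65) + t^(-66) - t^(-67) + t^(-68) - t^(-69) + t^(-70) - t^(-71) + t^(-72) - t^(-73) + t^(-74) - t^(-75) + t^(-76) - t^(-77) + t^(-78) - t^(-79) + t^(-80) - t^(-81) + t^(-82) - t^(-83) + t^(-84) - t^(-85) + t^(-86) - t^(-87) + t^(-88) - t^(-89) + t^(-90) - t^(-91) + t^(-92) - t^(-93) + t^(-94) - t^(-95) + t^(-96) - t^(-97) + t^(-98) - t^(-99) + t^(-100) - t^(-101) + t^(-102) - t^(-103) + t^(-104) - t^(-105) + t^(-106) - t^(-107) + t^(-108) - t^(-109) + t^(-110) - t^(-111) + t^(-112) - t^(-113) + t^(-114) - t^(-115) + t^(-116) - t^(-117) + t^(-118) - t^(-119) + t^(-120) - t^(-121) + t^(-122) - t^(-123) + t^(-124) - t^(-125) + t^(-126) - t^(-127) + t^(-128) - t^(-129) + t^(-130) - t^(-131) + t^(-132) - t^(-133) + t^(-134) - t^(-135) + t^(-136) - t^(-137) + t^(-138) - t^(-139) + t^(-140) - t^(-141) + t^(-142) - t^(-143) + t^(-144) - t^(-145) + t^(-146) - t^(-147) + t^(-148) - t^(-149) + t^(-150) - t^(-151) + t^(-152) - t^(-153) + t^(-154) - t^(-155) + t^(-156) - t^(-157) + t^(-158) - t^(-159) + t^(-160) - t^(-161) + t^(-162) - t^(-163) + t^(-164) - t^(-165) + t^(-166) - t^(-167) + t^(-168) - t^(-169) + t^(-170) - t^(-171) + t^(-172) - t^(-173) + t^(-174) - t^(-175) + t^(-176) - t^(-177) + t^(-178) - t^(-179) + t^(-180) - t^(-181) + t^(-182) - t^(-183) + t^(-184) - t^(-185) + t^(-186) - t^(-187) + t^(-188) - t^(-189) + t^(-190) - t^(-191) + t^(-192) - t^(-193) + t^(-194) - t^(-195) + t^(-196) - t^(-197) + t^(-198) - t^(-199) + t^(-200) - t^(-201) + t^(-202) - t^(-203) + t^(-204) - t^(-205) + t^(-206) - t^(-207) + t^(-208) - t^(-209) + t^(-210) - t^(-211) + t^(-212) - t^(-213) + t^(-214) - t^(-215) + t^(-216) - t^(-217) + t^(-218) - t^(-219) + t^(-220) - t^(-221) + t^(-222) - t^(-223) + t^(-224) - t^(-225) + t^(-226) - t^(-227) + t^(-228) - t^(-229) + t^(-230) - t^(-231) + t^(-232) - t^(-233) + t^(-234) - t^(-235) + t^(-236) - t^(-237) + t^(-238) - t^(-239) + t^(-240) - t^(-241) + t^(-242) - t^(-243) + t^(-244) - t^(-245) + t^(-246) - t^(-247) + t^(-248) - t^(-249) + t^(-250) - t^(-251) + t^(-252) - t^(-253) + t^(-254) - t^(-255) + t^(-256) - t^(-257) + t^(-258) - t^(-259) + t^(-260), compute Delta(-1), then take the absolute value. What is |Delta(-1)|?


Step 1: The polynomial has 521 terms with alternating signs, exponents from 260 down to -260.
Step 2: Substitute t = -1. The i-th term has coefficient (-1)^i and exponent (m-i),
  so its value is (-1)^i * (-1)^(m-i) = (-1)^m = 1 for every i.
Step 3: All 521 terms equal 1, so Delta(-1) = 521 * (1) = 521
Step 4: |Delta(-1)| = 521

521


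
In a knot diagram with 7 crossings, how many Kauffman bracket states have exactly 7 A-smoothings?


We choose which 7 of 7 crossings get A-smoothings.
C(7, 7) = 7! / (7! * 0!)
= 1

1


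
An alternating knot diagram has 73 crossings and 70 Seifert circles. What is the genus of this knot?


For alternating knots, g = (c - s + 1)/2.
= (73 - 70 + 1)/2
= 4/2 = 2

2


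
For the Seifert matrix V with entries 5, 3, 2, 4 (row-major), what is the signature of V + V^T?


Step 1: V + V^T = [[10, 5], [5, 8]]
Step 2: trace = 18, det = 55
Step 3: Discriminant = 18^2 - 4*55 = 104
Step 4: Eigenvalues: 14.099, 3.90098
Step 5: Signature = (# positive eigenvalues) - (# negative eigenvalues) = 2

2


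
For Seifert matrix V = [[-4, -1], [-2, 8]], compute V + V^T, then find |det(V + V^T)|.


Step 1: Form V + V^T where V = [[-4, -1], [-2, 8]]
  V^T = [[-4, -2], [-1, 8]]
  V + V^T = [[-8, -3], [-3, 16]]
Step 2: det(V + V^T) = (-8)*16 - (-3)*(-3)
  = -128 - 9 = -137
Step 3: Knot determinant = |det(V + V^T)| = |-137| = 137

137


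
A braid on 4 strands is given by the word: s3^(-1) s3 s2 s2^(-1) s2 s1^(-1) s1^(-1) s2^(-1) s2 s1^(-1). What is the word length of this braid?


The word length counts the number of generators (including inverses).
Listing each generator: s3^(-1), s3, s2, s2^(-1), s2, s1^(-1), s1^(-1), s2^(-1), s2, s1^(-1)
There are 10 generators in this braid word.

10


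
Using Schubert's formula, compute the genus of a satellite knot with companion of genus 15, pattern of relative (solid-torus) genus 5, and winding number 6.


Schubert: g(satellite) = g_rel(pattern) + |winding| * g(companion),
where g_rel(pattern) is the genus of the pattern relative to the solid torus.
= 5 + 6 * 15
= 5 + 90 = 95

95


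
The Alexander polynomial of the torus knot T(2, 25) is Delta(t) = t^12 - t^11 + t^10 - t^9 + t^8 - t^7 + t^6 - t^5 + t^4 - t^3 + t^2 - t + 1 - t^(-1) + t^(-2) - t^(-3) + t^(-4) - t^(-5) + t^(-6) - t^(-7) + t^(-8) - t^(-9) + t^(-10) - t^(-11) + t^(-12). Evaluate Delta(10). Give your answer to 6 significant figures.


Substituting t = 10 into Delta(t) = t^12 - t^11 + t^10 - t^9 + t^8 - t^7 + t^6 - t^5 + t^4 - t^3 + t^2 - t + 1 - t^(-1) + t^(-2) - t^(-3) + t^(-4) - t^(-5) + t^(-6) - t^(-7) + t^(-8) - t^(-9) + t^(-10) - t^(-11) + t^(-12):
Term values: (1000000000000) + (-100000000000) + (10000000000) + (-1000000000) + (100000000) + (-10000000) + (1000000) + (-100000) + (10000) + (-1000) + (100) + (-10) + (1) + (-0.1) + (0.01) + (-0.001) + (0.0001) + (-1e-05) + (1e-06) + (-1e-07) + (1e-08) + (-1e-09) + (1e-10) + (-1e-11) + (1e-12)
Sum = 9.090909091e+11
Rounded to 6 significant figures: 9.09091e+11

9.09091e+11


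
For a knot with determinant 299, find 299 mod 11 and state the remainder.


Step 1: A knot is p-colorable if and only if p divides its determinant.
Step 2: Compute 299 mod 11.
299 = 27 * 11 + 2
Step 3: 299 mod 11 = 2
Step 4: The knot is 11-colorable: no

2


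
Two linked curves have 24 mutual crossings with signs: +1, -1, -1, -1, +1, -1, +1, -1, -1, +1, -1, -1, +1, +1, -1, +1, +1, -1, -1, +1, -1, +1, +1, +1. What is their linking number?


Step 1: Count positive crossings: 12
Step 2: Count negative crossings: 12
Step 3: Sum of signs = 12 - 12 = 0
Step 4: Linking number = sum/2 = 0/2 = 0

0


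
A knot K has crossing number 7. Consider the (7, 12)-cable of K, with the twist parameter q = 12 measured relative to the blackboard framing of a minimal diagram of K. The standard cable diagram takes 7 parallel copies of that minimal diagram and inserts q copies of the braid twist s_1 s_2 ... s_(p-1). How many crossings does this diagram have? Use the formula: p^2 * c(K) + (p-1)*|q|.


Step 1: Each of the c(K) crossings of the companion diagram becomes p*p = p^2 crossings among the p parallel strands, and each of the |q| twists s_1 s_2 ... s_(p-1) adds (p-1) crossings.
  Crossings = p^2 * c(K) + (p-1)*|q|
Step 2: = 7^2 * 7 + (7-1)*12
Step 3: = 49*7 + 6*12
Step 4: = 343 + 72 = 415

415


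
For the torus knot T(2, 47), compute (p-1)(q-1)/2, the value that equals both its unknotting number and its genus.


For a torus knot T(p,q), both the unknotting number and genus equal (p-1)(q-1)/2.
= (2-1)(47-1)/2
= 1*46/2
= 46/2 = 23

23


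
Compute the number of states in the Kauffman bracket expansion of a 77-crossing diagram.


Each crossing contributes 2 choices (A-smoothing or B-smoothing).
Total states = 2^77 = 151115727451828646838272

151115727451828646838272


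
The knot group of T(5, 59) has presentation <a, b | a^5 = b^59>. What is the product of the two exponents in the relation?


The relation is a^5 = b^59.
Product of exponents = 5 * 59
= 295

295


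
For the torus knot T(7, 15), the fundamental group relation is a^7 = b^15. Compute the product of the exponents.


The relation is a^7 = b^15.
Product of exponents = 7 * 15
= 105

105


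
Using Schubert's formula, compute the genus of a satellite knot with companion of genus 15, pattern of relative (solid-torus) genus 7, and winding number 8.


Schubert: g(satellite) = g_rel(pattern) + |winding| * g(companion),
where g_rel(pattern) is the genus of the pattern relative to the solid torus.
= 7 + 8 * 15
= 7 + 120 = 127

127


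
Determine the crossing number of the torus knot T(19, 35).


For a torus knot T(p, q) with gcd(p,q)=1,
the crossing number is min(p*(q-1), q*(p-1)).
p*(q-1) = 19*34 = 646
q*(p-1) = 35*18 = 630
min(646, 630) = 630

630


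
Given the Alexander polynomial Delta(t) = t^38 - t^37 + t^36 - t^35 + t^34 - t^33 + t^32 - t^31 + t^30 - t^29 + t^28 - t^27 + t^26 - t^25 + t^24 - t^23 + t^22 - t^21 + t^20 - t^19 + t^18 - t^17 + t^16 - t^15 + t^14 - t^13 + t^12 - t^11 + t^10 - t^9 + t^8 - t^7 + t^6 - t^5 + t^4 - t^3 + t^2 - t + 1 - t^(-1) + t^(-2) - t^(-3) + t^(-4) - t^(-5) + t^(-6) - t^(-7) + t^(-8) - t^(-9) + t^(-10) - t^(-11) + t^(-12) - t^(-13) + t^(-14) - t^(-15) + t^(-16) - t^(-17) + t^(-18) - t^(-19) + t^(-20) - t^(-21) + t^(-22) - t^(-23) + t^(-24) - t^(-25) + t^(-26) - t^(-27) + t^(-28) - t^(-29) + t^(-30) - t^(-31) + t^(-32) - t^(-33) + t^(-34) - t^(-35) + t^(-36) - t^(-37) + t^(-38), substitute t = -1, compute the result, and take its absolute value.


Step 1: The polynomial has 77 terms with alternating signs, exponents from 38 down to -38.
Step 2: Substitute t = -1. The i-th term has coefficient (-1)^i and exponent (m-i),
  so its value is (-1)^i * (-1)^(m-i) = (-1)^m = 1 for every i.
Step 3: All 77 terms equal 1, so Delta(-1) = 77 * (1) = 77
Step 4: |Delta(-1)| = 77

77


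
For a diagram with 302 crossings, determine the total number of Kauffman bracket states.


Each crossing contributes 2 choices (A-smoothing or B-smoothing).
Total states = 2^302 = 8148143905337944345073782753637512644205873574663745002544561797417525199053346824733589504

8148143905337944345073782753637512644205873574663745002544561797417525199053346824733589504


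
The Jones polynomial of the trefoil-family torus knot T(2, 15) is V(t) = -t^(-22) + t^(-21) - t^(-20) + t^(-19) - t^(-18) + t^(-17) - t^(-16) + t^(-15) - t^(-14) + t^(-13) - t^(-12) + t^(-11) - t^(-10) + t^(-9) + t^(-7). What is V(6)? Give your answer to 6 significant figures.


Substituting t = 6 into V(t) = -t^(-22) + t^(-21) - t^(-20) + t^(-19) - t^(-18) + t^(-17) - t^(-16) + t^(-15) - t^(-14) + t^(-13) - t^(-12) + t^(-11) - t^(-10) + t^(-9) + t^(-7):
  (-)t^(-22) = -7.59753e-18
  (+)t^(-21) = 4.55852e-17
  (-)t^(-20) = -2.73511e-16
  (+)t^(-19) = 1.64107e-15
  (-)t^(-18) = -9.8464e-15
  (+)t^(-17) = 5.90784e-14
  (-)t^(-16) = -3.5447e-13
  (+)t^(-15) = 2.12682e-12
  (-)t^(-14) = -1.27609e-11
  (+)t^(-13) = 7.65656e-11
  (-)t^(-12) = -4.59394e-10
  (+)t^(-11) = 2.75636e-09
  (-)t^(-10) = -1.65382e-08
  (+)t^(-9) = 9.9229e-08
  (+)t^(-7) = 3.57225e-06
Sum = (-7.59753e-18) + (4.55852e-17) + (-2.73511e-16) + (1.64107e-15) + (-9.8464e-15) + (5.90784e-14) + (-3.5447e-13) + (2.12682e-12) + (-1.27609e-11) + (7.65656e-11) + (-4.59394e-10) + (2.75636e-09) + (-1.65382e-08) + (9.9229e-08) + (3.57225e-06)
= 3.657298539e-06
Rounded to 6 significant figures: 3.6573e-06

3.6573e-06


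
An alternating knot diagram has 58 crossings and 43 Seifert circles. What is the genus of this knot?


For alternating knots, g = (c - s + 1)/2.
= (58 - 43 + 1)/2
= 16/2 = 8

8


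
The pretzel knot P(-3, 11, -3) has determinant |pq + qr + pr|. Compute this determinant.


Step 1: Compute pq + qr + pr.
pq = (-3)*11 = -33
qr = 11*(-3) = -33
pr = (-3)*(-3) = 9
pq + qr + pr = -33 + (-33) + 9 = -57
Step 2: Take absolute value.
det(P(-3,11,-3)) = |-57| = 57

57


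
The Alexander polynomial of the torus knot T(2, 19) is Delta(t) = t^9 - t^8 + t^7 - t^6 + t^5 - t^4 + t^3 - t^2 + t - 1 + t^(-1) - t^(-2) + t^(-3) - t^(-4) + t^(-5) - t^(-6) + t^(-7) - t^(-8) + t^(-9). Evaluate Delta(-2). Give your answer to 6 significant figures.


Substituting t = -2 into Delta(t) = t^9 - t^8 + t^7 - t^6 + t^5 - t^4 + t^3 - t^2 + t - 1 + t^(-1) - t^(-2) + t^(-3) - t^(-4) + t^(-5) - t^(-6) + t^(-7) - t^(-8) + t^(-9):
Term values: (-512) + (-256) + (-128) + (-64) + (-32) + (-16) + (-8) + (-4) + (-2) + (-1) + (-0.5) + (-0.25) + (-0.125) + (-0.0625) + (-0.03125) + (-0.015625) + (-0.0078125) + (-0.00390625) + (-0.00195312)
Sum = -1023.998047
Rounded to 6 significant figures: -1024

-1024


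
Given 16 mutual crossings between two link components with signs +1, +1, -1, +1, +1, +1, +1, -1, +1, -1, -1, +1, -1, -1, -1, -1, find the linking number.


Step 1: Count positive crossings: 8
Step 2: Count negative crossings: 8
Step 3: Sum of signs = 8 - 8 = 0
Step 4: Linking number = sum/2 = 0/2 = 0

0


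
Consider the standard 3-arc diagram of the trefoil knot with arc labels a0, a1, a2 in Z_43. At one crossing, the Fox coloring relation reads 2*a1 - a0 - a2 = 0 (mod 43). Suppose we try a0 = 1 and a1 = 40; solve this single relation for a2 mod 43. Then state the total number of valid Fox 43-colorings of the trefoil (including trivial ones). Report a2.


Step 1: Apply the given crossing relation 2*a1 - a0 - a2 = 0 (mod 43).
  a2 = 2*a1 - a0 mod 43
  a2 = 2*40 - 1 mod 43
  a2 = 80 - 1 mod 43
  a2 = 79 mod 43 = 36
Step 2: The trefoil has determinant 3.
  Number of Fox p-colorings (p prime) is p^2 if p = 3, else p.
  Since 43 does not divide 3, only trivial (constant) colorings exist.
  (So the trial a0 = 1, a1 = 40 with a0 != a1 does NOT extend to a valid coloring of the whole trefoil: the other two crossing relations require 3*(a1 - a0) = 0 (mod 43), which fails.)
  Total colorings = 43
Step 3: a2 = 36, total Fox 43-colorings = 43

36


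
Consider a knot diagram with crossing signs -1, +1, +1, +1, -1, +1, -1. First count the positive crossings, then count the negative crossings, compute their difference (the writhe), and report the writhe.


Step 1: Count positive crossings (+1).
Positive crossings: 4
Step 2: Count negative crossings (-1).
Negative crossings: 3
Step 3: Writhe = (positive) - (negative)
w = 4 - 3 = 1
Step 4: |w| = 1, and w is positive

1


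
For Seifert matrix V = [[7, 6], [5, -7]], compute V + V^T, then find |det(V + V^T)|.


Step 1: Form V + V^T where V = [[7, 6], [5, -7]]
  V^T = [[7, 5], [6, -7]]
  V + V^T = [[14, 11], [11, -14]]
Step 2: det(V + V^T) = 14*(-14) - 11*11
  = -196 - 121 = -317
Step 3: Knot determinant = |det(V + V^T)| = |-317| = 317

317


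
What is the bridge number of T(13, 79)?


The bridge number of T(p,q) is min(p,q).
min(13, 79) = 13

13


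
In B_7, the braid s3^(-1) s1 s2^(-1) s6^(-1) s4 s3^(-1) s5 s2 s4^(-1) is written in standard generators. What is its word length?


The word length counts the number of generators (including inverses).
Listing each generator: s3^(-1), s1, s2^(-1), s6^(-1), s4, s3^(-1), s5, s2, s4^(-1)
There are 9 generators in this braid word.

9


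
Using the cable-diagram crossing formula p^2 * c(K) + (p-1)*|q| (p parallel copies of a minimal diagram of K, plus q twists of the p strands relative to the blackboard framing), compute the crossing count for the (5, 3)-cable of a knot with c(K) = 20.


Step 1: Each of the c(K) crossings of the companion diagram becomes p*p = p^2 crossings among the p parallel strands, and each of the |q| twists s_1 s_2 ... s_(p-1) adds (p-1) crossings.
  Crossings = p^2 * c(K) + (p-1)*|q|
Step 2: = 5^2 * 20 + (5-1)*3
Step 3: = 25*20 + 4*3
Step 4: = 500 + 12 = 512

512


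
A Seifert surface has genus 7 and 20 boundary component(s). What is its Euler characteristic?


chi = 2 - 2g - b
= 2 - 2*7 - 20
= 2 - 14 - 20 = -32

-32


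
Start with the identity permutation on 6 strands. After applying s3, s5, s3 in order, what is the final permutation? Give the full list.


Starting with identity [1, 2, 3, 4, 5, 6].
Apply generators in sequence:
  After s3: [1, 2, 4, 3, 5, 6]
  After s5: [1, 2, 4, 3, 6, 5]
  After s3: [1, 2, 3, 4, 6, 5]
Final permutation: [1, 2, 3, 4, 6, 5]

[1, 2, 3, 4, 6, 5]


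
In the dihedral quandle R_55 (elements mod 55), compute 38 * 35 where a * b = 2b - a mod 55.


38 * 35 = 2*35 - 38 mod 55
= 70 - 38 mod 55
= 32 mod 55 = 32

32


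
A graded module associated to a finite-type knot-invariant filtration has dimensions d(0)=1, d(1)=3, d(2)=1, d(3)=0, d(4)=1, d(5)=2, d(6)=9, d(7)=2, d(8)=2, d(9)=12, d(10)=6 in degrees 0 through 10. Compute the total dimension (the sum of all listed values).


Total dimension = d(0) + d(1) + ... + d(10)
= 1 + 3 + 1 + 0 + 1 + 2 + 9 + 2 + 2 + 12 + 6
= 39

39


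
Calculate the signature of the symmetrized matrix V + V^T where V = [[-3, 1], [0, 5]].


Step 1: V + V^T = [[-6, 1], [1, 10]]
Step 2: trace = 4, det = -61
Step 3: Discriminant = 4^2 - 4*(-61) = 260
Step 4: Eigenvalues: 10.0623, -6.06226
Step 5: Signature = (# positive eigenvalues) - (# negative eigenvalues) = 0

0


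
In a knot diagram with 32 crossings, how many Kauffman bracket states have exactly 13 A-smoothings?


We choose which 13 of 32 crossings get A-smoothings.
C(32, 13) = 32! / (13! * 19!)
= 347373600

347373600


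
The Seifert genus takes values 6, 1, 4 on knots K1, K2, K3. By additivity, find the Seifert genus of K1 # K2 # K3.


The Seifert genus is additive under connected sum.
Seifert genus(K1 # K2 # K3) = (6) + (1) + (4)
= 11

11


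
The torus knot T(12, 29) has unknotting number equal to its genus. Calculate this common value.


For a torus knot T(p,q), both the unknotting number and genus equal (p-1)(q-1)/2.
= (12-1)(29-1)/2
= 11*28/2
= 308/2 = 154

154


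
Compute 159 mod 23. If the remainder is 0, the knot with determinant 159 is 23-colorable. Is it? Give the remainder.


Step 1: A knot is p-colorable if and only if p divides its determinant.
Step 2: Compute 159 mod 23.
159 = 6 * 23 + 21
Step 3: 159 mod 23 = 21
Step 4: The knot is 23-colorable: no

21


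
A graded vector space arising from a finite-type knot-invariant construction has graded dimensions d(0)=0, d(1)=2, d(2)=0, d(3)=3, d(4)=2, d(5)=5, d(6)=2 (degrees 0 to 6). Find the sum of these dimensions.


Total dimension = d(0) + d(1) + ... + d(6)
= 0 + 2 + 0 + 3 + 2 + 5 + 2
= 14

14


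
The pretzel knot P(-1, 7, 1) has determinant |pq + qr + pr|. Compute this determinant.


Step 1: Compute pq + qr + pr.
pq = (-1)*7 = -7
qr = 7*1 = 7
pr = (-1)*1 = -1
pq + qr + pr = -7 + 7 + (-1) = -1
Step 2: Take absolute value.
det(P(-1,7,1)) = |-1| = 1

1


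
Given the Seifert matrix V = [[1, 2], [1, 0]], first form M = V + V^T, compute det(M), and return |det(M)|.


Step 1: Form V + V^T where V = [[1, 2], [1, 0]]
  V^T = [[1, 1], [2, 0]]
  V + V^T = [[2, 3], [3, 0]]
Step 2: det(V + V^T) = 2*0 - 3*3
  = 0 - 9 = -9
Step 3: Knot determinant = |det(V + V^T)| = |-9| = 9

9


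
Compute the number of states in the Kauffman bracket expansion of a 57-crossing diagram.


Each crossing contributes 2 choices (A-smoothing or B-smoothing).
Total states = 2^57 = 144115188075855872

144115188075855872


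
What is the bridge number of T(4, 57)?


The bridge number of T(p,q) is min(p,q).
min(4, 57) = 4

4


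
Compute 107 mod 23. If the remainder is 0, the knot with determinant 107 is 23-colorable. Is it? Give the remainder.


Step 1: A knot is p-colorable if and only if p divides its determinant.
Step 2: Compute 107 mod 23.
107 = 4 * 23 + 15
Step 3: 107 mod 23 = 15
Step 4: The knot is 23-colorable: no

15


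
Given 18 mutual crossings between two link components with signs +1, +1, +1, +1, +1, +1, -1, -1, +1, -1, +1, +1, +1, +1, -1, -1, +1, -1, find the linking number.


Step 1: Count positive crossings: 12
Step 2: Count negative crossings: 6
Step 3: Sum of signs = 12 - 6 = 6
Step 4: Linking number = sum/2 = 6/2 = 3

3


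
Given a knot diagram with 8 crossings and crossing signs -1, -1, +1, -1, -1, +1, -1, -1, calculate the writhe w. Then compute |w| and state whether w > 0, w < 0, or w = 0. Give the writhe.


Step 1: Count positive crossings (+1).
Positive crossings: 2
Step 2: Count negative crossings (-1).
Negative crossings: 6
Step 3: Writhe = (positive) - (negative)
w = 2 - 6 = -4
Step 4: |w| = 4, and w is negative

-4


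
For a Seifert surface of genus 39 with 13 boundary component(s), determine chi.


chi = 2 - 2g - b
= 2 - 2*39 - 13
= 2 - 78 - 13 = -89

-89


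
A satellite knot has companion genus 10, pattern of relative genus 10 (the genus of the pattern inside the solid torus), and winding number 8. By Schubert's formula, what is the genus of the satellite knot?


Schubert: g(satellite) = g_rel(pattern) + |winding| * g(companion),
where g_rel(pattern) is the genus of the pattern relative to the solid torus.
= 10 + 8 * 10
= 10 + 80 = 90

90


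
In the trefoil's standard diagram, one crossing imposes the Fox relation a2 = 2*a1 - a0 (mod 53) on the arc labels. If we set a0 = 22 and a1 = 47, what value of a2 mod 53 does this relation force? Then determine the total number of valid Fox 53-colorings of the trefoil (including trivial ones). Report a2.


Step 1: Apply the given crossing relation 2*a1 - a0 - a2 = 0 (mod 53).
  a2 = 2*a1 - a0 mod 53
  a2 = 2*47 - 22 mod 53
  a2 = 94 - 22 mod 53
  a2 = 72 mod 53 = 19
Step 2: The trefoil has determinant 3.
  Number of Fox p-colorings (p prime) is p^2 if p = 3, else p.
  Since 53 does not divide 3, only trivial (constant) colorings exist.
  (So the trial a0 = 22, a1 = 47 with a0 != a1 does NOT extend to a valid coloring of the whole trefoil: the other two crossing relations require 3*(a1 - a0) = 0 (mod 53), which fails.)
  Total colorings = 53
Step 3: a2 = 19, total Fox 53-colorings = 53

19
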